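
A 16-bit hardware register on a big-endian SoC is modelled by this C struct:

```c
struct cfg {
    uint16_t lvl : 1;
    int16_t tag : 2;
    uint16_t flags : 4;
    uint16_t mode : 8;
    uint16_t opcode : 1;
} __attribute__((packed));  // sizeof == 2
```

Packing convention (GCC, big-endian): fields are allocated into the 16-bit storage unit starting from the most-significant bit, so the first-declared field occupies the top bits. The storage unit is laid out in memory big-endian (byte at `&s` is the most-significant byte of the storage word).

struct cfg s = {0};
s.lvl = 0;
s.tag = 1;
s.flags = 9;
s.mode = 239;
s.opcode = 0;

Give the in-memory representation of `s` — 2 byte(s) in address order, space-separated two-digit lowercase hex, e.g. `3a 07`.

33 de

lvl (1b) val=0 bits=0x0 at bit 15: 0x0000
tag (2b) val=1 bits=0x1 at bit 13: 0x2000
flags (4b) val=9 bits=0x9 at bit 9: 0x3200
mode (8b) val=239 bits=0xef at bit 1: 0x33de
opcode (1b) val=0 bits=0x0 at bit 0: 0x33de
word = 0x33de → big-endian bytes:
  [0]=0x33  [1]=0xde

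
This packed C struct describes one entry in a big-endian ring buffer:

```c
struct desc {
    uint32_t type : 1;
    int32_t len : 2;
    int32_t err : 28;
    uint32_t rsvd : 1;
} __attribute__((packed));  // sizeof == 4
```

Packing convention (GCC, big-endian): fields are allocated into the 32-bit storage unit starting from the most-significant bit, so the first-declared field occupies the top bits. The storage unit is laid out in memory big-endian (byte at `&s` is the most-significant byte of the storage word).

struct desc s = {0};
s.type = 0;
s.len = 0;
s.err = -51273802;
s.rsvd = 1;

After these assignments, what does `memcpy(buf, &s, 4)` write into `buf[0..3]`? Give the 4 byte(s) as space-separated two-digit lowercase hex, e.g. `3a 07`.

type:1 = 0 → 0x0 << 31 → word 0x00000000
len:2 = 0 → 0x0 << 29 → word 0x00000000
err:28 = -51273802 → 0xcf19fb6 << 1 → word 0x19e33f6c
rsvd:1 = 1 → 0x1 << 0 → word 0x19e33f6d
word = 0x19e33f6d → big-endian bytes:
  [0]=0x19  [1]=0xe3  [2]=0x3f  [3]=0x6d

19 e3 3f 6d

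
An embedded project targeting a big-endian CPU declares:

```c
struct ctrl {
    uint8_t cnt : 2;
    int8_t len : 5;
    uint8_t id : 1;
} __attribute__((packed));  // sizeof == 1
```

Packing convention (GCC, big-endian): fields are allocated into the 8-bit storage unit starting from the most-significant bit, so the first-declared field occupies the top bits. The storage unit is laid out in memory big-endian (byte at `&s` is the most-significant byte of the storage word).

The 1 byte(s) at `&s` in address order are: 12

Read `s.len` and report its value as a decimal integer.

9

[0]=0x12 (big-endian) → word 0x12
cnt:2 @ bit 6 → (0x12>>6)&0x3 = 0x0
len:5 @ bit 1 → (0x12>>1)&0x1f = 0x9  ←
id:1 @ bit 0 → (0x12>>0)&0x1 = 0x0
len signed 5b, MSB=0: value = 9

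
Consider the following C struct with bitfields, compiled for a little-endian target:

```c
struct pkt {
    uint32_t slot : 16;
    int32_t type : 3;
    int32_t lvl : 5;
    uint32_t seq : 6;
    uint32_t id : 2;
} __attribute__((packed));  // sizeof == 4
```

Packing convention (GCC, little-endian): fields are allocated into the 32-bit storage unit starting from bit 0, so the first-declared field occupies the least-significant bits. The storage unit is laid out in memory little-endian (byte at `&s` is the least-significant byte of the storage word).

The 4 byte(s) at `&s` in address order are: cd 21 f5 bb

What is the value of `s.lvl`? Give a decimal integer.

-2

[0]=0xcd [1]=0x21 [2]=0xf5 [3]=0xbb (little-endian) → word 0xbbf521cd
slot:16 @ bit 0 → (0xbbf521cd>>0)&0xffff = 0x21cd
type:3 @ bit 16 → (0xbbf521cd>>16)&0x7 = 0x5
lvl:5 @ bit 19 → (0xbbf521cd>>19)&0x1f = 0x1e  ←
seq:6 @ bit 24 → (0xbbf521cd>>24)&0x3f = 0x3b
id:2 @ bit 30 → (0xbbf521cd>>30)&0x3 = 0x2
lvl signed 5b, MSB=1: 30 - 32 = -2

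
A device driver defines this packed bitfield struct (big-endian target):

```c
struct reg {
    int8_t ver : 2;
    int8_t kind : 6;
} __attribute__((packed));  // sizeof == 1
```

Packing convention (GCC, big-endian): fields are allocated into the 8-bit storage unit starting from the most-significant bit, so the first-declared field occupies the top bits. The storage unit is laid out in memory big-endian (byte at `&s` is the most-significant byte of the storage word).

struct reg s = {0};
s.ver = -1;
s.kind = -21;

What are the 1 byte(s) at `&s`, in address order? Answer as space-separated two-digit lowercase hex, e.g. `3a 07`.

eb

[6+:2] ver=-1 & 0x3 = 0x3; word=0xc0
[0+:6] kind=-21 & 0x3f = 0x2b; word=0xeb
word = 0xeb → big-endian bytes:
  [0]=0xeb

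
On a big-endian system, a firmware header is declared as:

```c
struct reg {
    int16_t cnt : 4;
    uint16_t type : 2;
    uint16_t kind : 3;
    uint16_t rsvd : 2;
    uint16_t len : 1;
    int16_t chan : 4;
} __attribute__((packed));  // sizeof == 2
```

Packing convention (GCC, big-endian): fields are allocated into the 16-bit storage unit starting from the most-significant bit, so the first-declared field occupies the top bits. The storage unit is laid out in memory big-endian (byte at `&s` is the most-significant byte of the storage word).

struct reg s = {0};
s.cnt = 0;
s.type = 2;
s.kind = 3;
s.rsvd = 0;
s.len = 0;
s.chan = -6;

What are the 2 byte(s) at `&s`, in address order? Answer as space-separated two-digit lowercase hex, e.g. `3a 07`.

09 8a

cnt (4b) val=0 bits=0x0 at bit 12: 0x0000
type (2b) val=2 bits=0x2 at bit 10: 0x0800
kind (3b) val=3 bits=0x3 at bit 7: 0x0980
rsvd (2b) val=0 bits=0x0 at bit 5: 0x0980
len (1b) val=0 bits=0x0 at bit 4: 0x0980
chan (4b) val=-6 bits=0xa at bit 0: 0x098a
word = 0x098a → big-endian bytes:
  [0]=0x09  [1]=0x8a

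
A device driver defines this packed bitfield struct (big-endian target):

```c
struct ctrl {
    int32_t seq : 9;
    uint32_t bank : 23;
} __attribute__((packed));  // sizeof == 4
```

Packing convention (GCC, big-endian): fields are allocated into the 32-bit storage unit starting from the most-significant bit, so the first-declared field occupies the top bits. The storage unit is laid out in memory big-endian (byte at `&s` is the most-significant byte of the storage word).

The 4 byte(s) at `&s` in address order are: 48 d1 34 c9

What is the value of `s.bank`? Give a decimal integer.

5321929

[0]=0x48 [1]=0xd1 [2]=0x34 [3]=0xc9 (big-endian) → word 0x48d134c9
seq:9 @ bit 23 → (0x48d134c9>>23)&0x1ff = 0x91
bank:23 @ bit 0 → (0x48d134c9>>0)&0x7fffff = 0x5134c9  ←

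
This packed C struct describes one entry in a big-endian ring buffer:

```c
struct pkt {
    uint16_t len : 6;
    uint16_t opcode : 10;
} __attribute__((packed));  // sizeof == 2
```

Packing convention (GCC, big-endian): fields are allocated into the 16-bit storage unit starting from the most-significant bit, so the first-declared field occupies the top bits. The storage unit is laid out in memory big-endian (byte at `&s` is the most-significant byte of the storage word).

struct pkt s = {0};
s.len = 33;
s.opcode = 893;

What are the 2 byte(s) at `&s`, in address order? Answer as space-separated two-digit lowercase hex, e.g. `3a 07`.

87 7d

len:6 = 33 → 0x21 << 10 → word 0x8400
opcode:10 = 893 → 0x37d << 0 → word 0x877d
word = 0x877d → big-endian bytes:
  [0]=0x87  [1]=0x7d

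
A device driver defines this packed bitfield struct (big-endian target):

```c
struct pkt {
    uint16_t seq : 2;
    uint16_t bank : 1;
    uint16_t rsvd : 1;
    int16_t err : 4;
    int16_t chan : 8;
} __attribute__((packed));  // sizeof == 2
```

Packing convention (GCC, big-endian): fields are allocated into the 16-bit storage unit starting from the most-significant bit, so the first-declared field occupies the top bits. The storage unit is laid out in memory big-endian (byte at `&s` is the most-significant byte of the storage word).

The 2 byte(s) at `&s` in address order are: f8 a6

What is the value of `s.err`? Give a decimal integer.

-8

[0]=0xf8 [1]=0xa6 (big-endian) → word 0xf8a6
seq:2 @ bit 14 → (0xf8a6>>14)&0x3 = 0x3
bank:1 @ bit 13 → (0xf8a6>>13)&0x1 = 0x1
rsvd:1 @ bit 12 → (0xf8a6>>12)&0x1 = 0x1
err:4 @ bit 8 → (0xf8a6>>8)&0xf = 0x8  ←
chan:8 @ bit 0 → (0xf8a6>>0)&0xff = 0xa6
err signed 4b, MSB=1: 8 - 16 = -8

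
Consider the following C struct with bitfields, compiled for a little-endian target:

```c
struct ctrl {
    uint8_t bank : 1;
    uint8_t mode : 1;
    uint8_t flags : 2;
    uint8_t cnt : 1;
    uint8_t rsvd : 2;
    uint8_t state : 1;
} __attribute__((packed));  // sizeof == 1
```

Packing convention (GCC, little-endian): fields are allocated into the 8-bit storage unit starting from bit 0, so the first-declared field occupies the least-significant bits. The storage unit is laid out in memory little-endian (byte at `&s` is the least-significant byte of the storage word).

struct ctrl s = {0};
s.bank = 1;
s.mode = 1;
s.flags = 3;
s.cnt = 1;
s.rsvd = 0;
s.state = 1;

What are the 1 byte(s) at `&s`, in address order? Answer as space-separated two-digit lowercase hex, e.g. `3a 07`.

9f

bank:1 = 1 → 0x1 << 0 → word 0x01
mode:1 = 1 → 0x1 << 1 → word 0x03
flags:2 = 3 → 0x3 << 2 → word 0x0f
cnt:1 = 1 → 0x1 << 4 → word 0x1f
rsvd:2 = 0 → 0x0 << 5 → word 0x1f
state:1 = 1 → 0x1 << 7 → word 0x9f
word = 0x9f → little-endian bytes:
  [0]=0x9f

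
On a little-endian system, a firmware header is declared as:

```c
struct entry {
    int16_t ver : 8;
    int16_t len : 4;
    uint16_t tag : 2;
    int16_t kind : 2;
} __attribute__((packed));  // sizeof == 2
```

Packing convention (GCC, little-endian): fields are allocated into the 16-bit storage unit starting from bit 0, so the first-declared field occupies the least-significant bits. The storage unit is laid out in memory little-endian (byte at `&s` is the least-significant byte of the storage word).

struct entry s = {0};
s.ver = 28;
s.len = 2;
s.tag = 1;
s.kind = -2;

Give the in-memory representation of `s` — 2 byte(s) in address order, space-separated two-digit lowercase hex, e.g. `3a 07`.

1c 92

ver (8b) val=28 bits=0x1c at bit 0: 0x001c
len (4b) val=2 bits=0x2 at bit 8: 0x021c
tag (2b) val=1 bits=0x1 at bit 12: 0x121c
kind (2b) val=-2 bits=0x2 at bit 14: 0x921c
word = 0x921c → little-endian bytes:
  [0]=0x1c  [1]=0x92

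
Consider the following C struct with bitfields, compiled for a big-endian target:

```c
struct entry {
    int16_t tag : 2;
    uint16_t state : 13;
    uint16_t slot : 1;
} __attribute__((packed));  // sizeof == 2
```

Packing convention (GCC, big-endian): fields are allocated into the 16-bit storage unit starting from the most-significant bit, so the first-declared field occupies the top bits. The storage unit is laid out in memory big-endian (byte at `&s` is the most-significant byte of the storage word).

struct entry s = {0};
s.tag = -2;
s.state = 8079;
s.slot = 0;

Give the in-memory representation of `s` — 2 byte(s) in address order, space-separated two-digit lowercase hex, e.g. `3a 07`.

bf 1e

tag:2 = -2 → 0x2 << 14 → word 0x8000
state:13 = 8079 → 0x1f8f << 1 → word 0xbf1e
slot:1 = 0 → 0x0 << 0 → word 0xbf1e
word = 0xbf1e → big-endian bytes:
  [0]=0xbf  [1]=0x1e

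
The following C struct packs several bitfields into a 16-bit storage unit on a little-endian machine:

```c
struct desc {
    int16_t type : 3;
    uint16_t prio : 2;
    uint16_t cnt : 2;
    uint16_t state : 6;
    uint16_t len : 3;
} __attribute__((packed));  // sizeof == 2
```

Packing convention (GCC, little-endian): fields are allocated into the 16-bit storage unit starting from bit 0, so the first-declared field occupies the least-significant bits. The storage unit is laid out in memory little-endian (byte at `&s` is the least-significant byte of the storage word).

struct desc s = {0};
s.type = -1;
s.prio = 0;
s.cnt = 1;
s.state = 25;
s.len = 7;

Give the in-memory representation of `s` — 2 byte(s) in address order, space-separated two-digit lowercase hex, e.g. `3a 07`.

a7 ec

type:3 = -1 → 0x7 << 0 → word 0x0007
prio:2 = 0 → 0x0 << 3 → word 0x0007
cnt:2 = 1 → 0x1 << 5 → word 0x0027
state:6 = 25 → 0x19 << 7 → word 0x0ca7
len:3 = 7 → 0x7 << 13 → word 0xeca7
word = 0xeca7 → little-endian bytes:
  [0]=0xa7  [1]=0xec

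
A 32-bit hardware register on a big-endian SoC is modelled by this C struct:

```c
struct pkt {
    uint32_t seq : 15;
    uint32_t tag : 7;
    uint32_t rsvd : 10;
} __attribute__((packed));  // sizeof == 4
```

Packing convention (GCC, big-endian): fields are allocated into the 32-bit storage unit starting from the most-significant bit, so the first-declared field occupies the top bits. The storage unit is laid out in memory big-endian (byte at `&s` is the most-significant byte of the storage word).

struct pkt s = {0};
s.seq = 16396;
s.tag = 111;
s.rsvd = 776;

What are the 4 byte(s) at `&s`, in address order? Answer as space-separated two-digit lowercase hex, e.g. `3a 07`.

seq:15 = 16396 → 0x400c << 17 → word 0x80180000
tag:7 = 111 → 0x6f << 10 → word 0x8019bc00
rsvd:10 = 776 → 0x308 << 0 → word 0x8019bf08
word = 0x8019bf08 → big-endian bytes:
  [0]=0x80  [1]=0x19  [2]=0xbf  [3]=0x08

80 19 bf 08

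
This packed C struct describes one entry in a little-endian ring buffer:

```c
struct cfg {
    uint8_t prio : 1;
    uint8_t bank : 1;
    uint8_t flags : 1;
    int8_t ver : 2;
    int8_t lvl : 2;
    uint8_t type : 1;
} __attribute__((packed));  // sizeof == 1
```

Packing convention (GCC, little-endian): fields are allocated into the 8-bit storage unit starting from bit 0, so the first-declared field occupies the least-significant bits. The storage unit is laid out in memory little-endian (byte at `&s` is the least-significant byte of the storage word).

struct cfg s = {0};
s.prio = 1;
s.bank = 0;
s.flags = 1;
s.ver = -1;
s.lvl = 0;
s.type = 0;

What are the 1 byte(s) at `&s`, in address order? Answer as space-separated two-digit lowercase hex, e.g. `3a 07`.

prio:1 = 1 → 0x1 << 0 → word 0x01
bank:1 = 0 → 0x0 << 1 → word 0x01
flags:1 = 1 → 0x1 << 2 → word 0x05
ver:2 = -1 → 0x3 << 3 → word 0x1d
lvl:2 = 0 → 0x0 << 5 → word 0x1d
type:1 = 0 → 0x0 << 7 → word 0x1d
word = 0x1d → little-endian bytes:
  [0]=0x1d

1d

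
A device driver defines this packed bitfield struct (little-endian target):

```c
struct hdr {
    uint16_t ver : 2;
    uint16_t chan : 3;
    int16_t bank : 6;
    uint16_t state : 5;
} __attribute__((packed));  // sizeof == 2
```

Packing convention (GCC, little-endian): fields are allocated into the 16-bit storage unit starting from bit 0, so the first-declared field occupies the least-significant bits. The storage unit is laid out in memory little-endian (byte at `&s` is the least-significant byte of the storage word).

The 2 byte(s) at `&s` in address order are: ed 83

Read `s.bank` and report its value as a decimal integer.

31

[0]=0xed [1]=0x83 (little-endian) → word 0x83ed
ver:2 @ bit 0 → (0x83ed>>0)&0x3 = 0x1
chan:3 @ bit 2 → (0x83ed>>2)&0x7 = 0x3
bank:6 @ bit 5 → (0x83ed>>5)&0x3f = 0x1f  ←
state:5 @ bit 11 → (0x83ed>>11)&0x1f = 0x10
bank signed 6b, MSB=0: value = 31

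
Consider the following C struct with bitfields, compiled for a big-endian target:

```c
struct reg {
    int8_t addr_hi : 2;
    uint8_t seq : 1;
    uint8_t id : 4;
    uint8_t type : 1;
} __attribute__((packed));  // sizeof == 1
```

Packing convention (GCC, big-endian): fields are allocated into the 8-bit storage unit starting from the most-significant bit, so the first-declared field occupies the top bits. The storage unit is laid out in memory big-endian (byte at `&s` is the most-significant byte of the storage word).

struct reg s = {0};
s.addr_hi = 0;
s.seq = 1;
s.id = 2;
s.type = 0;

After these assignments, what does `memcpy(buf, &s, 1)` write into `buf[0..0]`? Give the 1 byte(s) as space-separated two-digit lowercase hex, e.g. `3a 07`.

[6+:2] addr_hi=0 & 0x3 = 0x0; word=0x00
[5+:1] seq=1 & 0x1 = 0x1; word=0x20
[1+:4] id=2 & 0xf = 0x2; word=0x24
[0+:1] type=0 & 0x1 = 0x0; word=0x24
word = 0x24 → big-endian bytes:
  [0]=0x24

24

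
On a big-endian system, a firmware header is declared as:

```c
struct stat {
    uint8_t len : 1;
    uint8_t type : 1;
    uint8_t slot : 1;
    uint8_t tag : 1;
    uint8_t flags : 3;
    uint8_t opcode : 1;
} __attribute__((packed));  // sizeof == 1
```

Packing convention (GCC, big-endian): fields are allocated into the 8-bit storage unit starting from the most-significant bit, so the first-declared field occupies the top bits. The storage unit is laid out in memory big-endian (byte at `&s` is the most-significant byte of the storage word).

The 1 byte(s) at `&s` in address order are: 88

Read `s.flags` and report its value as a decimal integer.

4

[0]=0x88 (big-endian) → word 0x88
len:1 @ bit 7 → (0x88>>7)&0x1 = 0x1
type:1 @ bit 6 → (0x88>>6)&0x1 = 0x0
slot:1 @ bit 5 → (0x88>>5)&0x1 = 0x0
tag:1 @ bit 4 → (0x88>>4)&0x1 = 0x0
flags:3 @ bit 1 → (0x88>>1)&0x7 = 0x4  ←
opcode:1 @ bit 0 → (0x88>>0)&0x1 = 0x0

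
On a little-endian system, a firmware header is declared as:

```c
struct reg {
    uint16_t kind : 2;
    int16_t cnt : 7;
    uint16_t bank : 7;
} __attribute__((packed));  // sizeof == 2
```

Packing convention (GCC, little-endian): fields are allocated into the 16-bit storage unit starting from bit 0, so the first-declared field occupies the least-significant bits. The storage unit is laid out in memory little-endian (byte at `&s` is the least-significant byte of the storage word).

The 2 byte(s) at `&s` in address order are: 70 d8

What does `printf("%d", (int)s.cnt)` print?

[0]=0x70 [1]=0xd8 (little-endian) → word 0xd870
kind:2 @ bit 0 → (0xd870>>0)&0x3 = 0x0
cnt:7 @ bit 2 → (0xd870>>2)&0x7f = 0x1c  ←
bank:7 @ bit 9 → (0xd870>>9)&0x7f = 0x6c
cnt signed 7b, MSB=0: value = 28

28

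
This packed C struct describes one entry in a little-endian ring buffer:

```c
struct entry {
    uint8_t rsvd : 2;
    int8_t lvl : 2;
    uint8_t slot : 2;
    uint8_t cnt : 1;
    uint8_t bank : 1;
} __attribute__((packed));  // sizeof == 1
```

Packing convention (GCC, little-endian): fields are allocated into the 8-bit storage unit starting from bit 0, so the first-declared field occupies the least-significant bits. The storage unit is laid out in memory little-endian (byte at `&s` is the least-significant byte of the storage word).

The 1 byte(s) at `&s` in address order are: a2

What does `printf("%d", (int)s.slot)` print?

[0]=0xa2 (little-endian) → word 0xa2
rsvd:2 @ bit 0 → (0xa2>>0)&0x3 = 0x2
lvl:2 @ bit 2 → (0xa2>>2)&0x3 = 0x0
slot:2 @ bit 4 → (0xa2>>4)&0x3 = 0x2  ←
cnt:1 @ bit 6 → (0xa2>>6)&0x1 = 0x0
bank:1 @ bit 7 → (0xa2>>7)&0x1 = 0x1

2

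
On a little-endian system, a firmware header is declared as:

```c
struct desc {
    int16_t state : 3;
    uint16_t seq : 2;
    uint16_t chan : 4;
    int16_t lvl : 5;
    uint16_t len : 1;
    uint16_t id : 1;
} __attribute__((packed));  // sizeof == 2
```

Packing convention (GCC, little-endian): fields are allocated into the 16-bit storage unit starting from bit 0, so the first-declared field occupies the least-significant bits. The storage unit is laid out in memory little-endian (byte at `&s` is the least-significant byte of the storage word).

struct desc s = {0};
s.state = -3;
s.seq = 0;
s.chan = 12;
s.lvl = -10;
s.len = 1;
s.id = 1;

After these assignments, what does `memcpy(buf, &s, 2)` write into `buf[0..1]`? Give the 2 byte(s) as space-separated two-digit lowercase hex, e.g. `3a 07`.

85 ed

[0+:3] state=-3 & 0x7 = 0x5; word=0x0005
[3+:2] seq=0 & 0x3 = 0x0; word=0x0005
[5+:4] chan=12 & 0xf = 0xc; word=0x0185
[9+:5] lvl=-10 & 0x1f = 0x16; word=0x2d85
[14+:1] len=1 & 0x1 = 0x1; word=0x6d85
[15+:1] id=1 & 0x1 = 0x1; word=0xed85
word = 0xed85 → little-endian bytes:
  [0]=0x85  [1]=0xed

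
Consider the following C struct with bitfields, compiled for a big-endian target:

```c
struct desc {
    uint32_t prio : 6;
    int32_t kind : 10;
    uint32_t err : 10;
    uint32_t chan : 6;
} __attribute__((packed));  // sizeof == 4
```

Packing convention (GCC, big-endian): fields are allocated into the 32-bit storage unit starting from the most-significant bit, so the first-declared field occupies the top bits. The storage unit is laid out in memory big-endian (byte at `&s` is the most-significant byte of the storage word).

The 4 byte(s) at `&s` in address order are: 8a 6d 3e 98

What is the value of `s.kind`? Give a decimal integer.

[0]=0x8a [1]=0x6d [2]=0x3e [3]=0x98 (big-endian) → word 0x8a6d3e98
prio:6 @ bit 26 → (0x8a6d3e98>>26)&0x3f = 0x22
kind:10 @ bit 16 → (0x8a6d3e98>>16)&0x3ff = 0x26d  ←
err:10 @ bit 6 → (0x8a6d3e98>>6)&0x3ff = 0xfa
chan:6 @ bit 0 → (0x8a6d3e98>>0)&0x3f = 0x18
kind signed 10b, MSB=1: 621 - 1024 = -403

-403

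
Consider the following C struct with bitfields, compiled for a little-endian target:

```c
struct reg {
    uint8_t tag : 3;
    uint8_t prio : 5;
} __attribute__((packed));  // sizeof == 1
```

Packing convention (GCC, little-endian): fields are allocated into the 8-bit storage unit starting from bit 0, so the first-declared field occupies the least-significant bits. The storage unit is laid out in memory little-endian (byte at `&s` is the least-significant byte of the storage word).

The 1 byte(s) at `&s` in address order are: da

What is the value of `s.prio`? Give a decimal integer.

27

[0]=0xda (little-endian) → word 0xda
tag [0+:3] = (word>>0) & 0x7 = 2
prio [3+:5] = (word>>3) & 0x1f = 27  ←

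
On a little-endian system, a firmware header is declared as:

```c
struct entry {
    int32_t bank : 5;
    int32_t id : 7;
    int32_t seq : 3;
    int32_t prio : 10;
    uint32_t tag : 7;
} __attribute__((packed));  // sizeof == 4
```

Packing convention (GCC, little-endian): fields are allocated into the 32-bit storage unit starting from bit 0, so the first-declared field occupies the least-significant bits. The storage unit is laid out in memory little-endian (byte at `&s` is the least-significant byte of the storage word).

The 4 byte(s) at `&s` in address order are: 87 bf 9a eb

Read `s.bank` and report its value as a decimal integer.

[0]=0x87 [1]=0xbf [2]=0x9a [3]=0xeb (little-endian) → word 0xeb9abf87
bank [0+:5] = (word>>0) & 0x1f = 7  ←
id [5+:7] = (word>>5) & 0x7f = 124
seq [12+:3] = (word>>12) & 0x7 = 3
prio [15+:10] = (word>>15) & 0x3ff = 821
tag [25+:7] = (word>>25) & 0x7f = 117
bank signed 5b, MSB=0: value = 7

7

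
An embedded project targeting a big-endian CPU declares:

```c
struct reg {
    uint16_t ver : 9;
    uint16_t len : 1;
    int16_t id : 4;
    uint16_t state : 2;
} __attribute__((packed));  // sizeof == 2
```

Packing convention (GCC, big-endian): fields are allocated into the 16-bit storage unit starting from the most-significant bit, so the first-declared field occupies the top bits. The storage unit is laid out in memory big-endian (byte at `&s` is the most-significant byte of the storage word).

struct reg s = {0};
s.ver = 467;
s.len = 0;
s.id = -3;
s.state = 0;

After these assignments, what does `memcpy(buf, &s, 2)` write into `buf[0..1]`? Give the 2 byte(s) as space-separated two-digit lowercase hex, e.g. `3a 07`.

ver (9b) val=467 bits=0x1d3 at bit 7: 0xe980
len (1b) val=0 bits=0x0 at bit 6: 0xe980
id (4b) val=-3 bits=0xd at bit 2: 0xe9b4
state (2b) val=0 bits=0x0 at bit 0: 0xe9b4
word = 0xe9b4 → big-endian bytes:
  [0]=0xe9  [1]=0xb4

e9 b4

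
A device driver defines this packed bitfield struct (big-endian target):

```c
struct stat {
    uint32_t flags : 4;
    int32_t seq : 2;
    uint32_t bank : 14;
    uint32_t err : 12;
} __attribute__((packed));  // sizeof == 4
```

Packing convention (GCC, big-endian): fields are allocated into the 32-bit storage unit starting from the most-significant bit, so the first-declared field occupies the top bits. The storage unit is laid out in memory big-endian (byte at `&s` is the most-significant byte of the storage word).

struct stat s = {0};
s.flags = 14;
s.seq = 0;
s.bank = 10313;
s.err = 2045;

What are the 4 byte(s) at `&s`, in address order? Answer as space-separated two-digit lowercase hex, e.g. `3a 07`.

flags:4 = 14 → 0xe << 28 → word 0xe0000000
seq:2 = 0 → 0x0 << 26 → word 0xe0000000
bank:14 = 10313 → 0x2849 << 12 → word 0xe2849000
err:12 = 2045 → 0x7fd << 0 → word 0xe28497fd
word = 0xe28497fd → big-endian bytes:
  [0]=0xe2  [1]=0x84  [2]=0x97  [3]=0xfd

e2 84 97 fd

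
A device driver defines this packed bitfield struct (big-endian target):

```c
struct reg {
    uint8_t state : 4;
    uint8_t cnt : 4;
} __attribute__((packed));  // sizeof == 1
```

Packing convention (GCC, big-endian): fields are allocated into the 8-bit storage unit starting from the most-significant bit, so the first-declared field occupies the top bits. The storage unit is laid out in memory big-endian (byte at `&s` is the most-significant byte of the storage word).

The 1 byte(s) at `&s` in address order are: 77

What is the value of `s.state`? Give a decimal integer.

[0]=0x77 (big-endian) → word 0x77
state [4+:4] = (word>>4) & 0xf = 7  ←
cnt [0+:4] = (word>>0) & 0xf = 7

7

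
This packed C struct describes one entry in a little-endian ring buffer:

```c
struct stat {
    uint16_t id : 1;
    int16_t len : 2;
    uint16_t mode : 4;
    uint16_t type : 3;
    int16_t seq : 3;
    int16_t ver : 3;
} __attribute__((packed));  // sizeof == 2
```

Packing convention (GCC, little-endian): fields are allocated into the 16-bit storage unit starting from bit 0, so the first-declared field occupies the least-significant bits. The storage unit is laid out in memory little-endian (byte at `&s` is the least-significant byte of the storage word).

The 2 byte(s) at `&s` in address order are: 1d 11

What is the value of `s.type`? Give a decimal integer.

[0]=0x1d [1]=0x11 (little-endian) → word 0x111d
id:1 @ bit 0 → (0x111d>>0)&0x1 = 0x1
len:2 @ bit 1 → (0x111d>>1)&0x3 = 0x2
mode:4 @ bit 3 → (0x111d>>3)&0xf = 0x3
type:3 @ bit 7 → (0x111d>>7)&0x7 = 0x2  ←
seq:3 @ bit 10 → (0x111d>>10)&0x7 = 0x4
ver:3 @ bit 13 → (0x111d>>13)&0x7 = 0x0

2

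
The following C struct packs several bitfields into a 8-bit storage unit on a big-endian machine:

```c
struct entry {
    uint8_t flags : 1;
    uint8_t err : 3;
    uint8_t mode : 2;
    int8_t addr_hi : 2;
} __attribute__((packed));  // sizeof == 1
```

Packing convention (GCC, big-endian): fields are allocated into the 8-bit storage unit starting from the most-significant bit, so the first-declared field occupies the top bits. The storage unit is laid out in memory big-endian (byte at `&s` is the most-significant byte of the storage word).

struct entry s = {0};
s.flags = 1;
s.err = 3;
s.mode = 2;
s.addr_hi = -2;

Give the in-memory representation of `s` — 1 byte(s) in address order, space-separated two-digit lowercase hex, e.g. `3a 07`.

ba

flags:1 = 1 → 0x1 << 7 → word 0x80
err:3 = 3 → 0x3 << 4 → word 0xb0
mode:2 = 2 → 0x2 << 2 → word 0xb8
addr_hi:2 = -2 → 0x2 << 0 → word 0xba
word = 0xba → big-endian bytes:
  [0]=0xba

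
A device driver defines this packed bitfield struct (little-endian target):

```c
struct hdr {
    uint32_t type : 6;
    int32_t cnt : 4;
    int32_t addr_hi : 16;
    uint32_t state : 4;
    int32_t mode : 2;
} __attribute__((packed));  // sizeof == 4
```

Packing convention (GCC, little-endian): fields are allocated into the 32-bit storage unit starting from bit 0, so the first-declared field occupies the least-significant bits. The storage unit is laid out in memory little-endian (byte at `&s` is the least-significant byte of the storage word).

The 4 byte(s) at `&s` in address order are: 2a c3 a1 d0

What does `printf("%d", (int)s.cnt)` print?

[0]=0x2a [1]=0xc3 [2]=0xa1 [3]=0xd0 (little-endian) → word 0xd0a1c32a
type [0+:6] = (word>>0) & 0x3f = 42
cnt [6+:4] = (word>>6) & 0xf = 12  ←
addr_hi [10+:16] = (word>>10) & 0xffff = 10352
state [26+:4] = (word>>26) & 0xf = 4
mode [30+:2] = (word>>30) & 0x3 = 3
cnt signed 4b, MSB=1: 12 - 16 = -4

-4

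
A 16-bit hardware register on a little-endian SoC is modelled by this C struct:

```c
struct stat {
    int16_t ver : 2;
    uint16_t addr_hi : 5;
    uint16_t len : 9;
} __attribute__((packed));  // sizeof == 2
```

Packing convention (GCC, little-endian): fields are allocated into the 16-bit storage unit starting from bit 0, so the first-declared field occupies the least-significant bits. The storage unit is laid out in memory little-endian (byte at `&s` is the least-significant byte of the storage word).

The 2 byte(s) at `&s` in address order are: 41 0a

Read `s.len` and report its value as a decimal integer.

20

[0]=0x41 [1]=0x0a (little-endian) → word 0x0a41
ver [0+:2] = (word>>0) & 0x3 = 1
addr_hi [2+:5] = (word>>2) & 0x1f = 16
len [7+:9] = (word>>7) & 0x1ff = 20  ←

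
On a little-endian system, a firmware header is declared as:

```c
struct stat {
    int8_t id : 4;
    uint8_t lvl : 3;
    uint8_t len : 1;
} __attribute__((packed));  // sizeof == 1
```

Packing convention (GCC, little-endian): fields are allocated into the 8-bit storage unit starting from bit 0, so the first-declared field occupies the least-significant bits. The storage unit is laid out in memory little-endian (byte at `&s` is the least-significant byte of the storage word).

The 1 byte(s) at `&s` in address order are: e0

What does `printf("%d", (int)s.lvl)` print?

[0]=0xe0 (little-endian) → word 0xe0
id:4 @ bit 0 → (0xe0>>0)&0xf = 0x0
lvl:3 @ bit 4 → (0xe0>>4)&0x7 = 0x6  ←
len:1 @ bit 7 → (0xe0>>7)&0x1 = 0x1

6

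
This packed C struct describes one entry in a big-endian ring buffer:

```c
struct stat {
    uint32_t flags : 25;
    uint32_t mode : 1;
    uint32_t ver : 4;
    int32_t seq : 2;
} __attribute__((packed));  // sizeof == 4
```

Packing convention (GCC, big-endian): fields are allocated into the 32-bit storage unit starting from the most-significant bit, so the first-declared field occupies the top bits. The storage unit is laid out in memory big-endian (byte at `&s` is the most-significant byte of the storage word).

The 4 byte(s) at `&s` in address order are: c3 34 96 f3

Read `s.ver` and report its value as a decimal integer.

12

[0]=0xc3 [1]=0x34 [2]=0x96 [3]=0xf3 (big-endian) → word 0xc33496f3
flags:25 @ bit 7 → (0xc33496f3>>7)&0x1ffffff = 0x186692d
mode:1 @ bit 6 → (0xc33496f3>>6)&0x1 = 0x1
ver:4 @ bit 2 → (0xc33496f3>>2)&0xf = 0xc  ←
seq:2 @ bit 0 → (0xc33496f3>>0)&0x3 = 0x3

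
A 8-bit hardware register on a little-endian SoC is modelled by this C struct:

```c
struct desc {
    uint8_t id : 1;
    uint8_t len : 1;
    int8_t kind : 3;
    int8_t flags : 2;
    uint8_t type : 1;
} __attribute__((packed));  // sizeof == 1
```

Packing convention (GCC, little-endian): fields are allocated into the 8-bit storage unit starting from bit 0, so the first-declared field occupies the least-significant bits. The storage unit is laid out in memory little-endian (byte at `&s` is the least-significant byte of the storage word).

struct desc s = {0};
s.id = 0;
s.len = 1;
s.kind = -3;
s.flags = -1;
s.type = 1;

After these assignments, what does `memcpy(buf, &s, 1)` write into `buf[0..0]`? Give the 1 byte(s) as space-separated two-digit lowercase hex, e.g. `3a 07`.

f6

id (1b) val=0 bits=0x0 at bit 0: 0x00
len (1b) val=1 bits=0x1 at bit 1: 0x02
kind (3b) val=-3 bits=0x5 at bit 2: 0x16
flags (2b) val=-1 bits=0x3 at bit 5: 0x76
type (1b) val=1 bits=0x1 at bit 7: 0xf6
word = 0xf6 → little-endian bytes:
  [0]=0xf6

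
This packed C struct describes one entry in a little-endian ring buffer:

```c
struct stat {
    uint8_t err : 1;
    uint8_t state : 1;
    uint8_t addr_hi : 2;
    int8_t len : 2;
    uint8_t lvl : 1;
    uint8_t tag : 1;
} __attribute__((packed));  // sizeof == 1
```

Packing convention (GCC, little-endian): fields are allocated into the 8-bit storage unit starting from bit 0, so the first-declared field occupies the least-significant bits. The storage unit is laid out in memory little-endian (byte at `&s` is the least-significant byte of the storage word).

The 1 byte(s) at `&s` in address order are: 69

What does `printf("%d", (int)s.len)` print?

-2

[0]=0x69 (little-endian) → word 0x69
err:1 @ bit 0 → (0x69>>0)&0x1 = 0x1
state:1 @ bit 1 → (0x69>>1)&0x1 = 0x0
addr_hi:2 @ bit 2 → (0x69>>2)&0x3 = 0x2
len:2 @ bit 4 → (0x69>>4)&0x3 = 0x2  ←
lvl:1 @ bit 6 → (0x69>>6)&0x1 = 0x1
tag:1 @ bit 7 → (0x69>>7)&0x1 = 0x0
len signed 2b, MSB=1: 2 - 4 = -2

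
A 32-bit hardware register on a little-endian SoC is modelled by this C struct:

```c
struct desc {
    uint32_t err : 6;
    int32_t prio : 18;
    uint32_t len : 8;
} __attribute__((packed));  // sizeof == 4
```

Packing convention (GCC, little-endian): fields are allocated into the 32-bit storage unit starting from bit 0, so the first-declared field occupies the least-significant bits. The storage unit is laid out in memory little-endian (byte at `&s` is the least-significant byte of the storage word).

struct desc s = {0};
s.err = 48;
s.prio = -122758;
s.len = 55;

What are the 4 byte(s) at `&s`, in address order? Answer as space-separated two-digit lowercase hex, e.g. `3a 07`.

b0 1e 88 37

[0+:6] err=48 & 0x3f = 0x30; word=0x00000030
[6+:18] prio=-122758 & 0x3ffff = 0x2207a; word=0x00881eb0
[24+:8] len=55 & 0xff = 0x37; word=0x37881eb0
word = 0x37881eb0 → little-endian bytes:
  [0]=0xb0  [1]=0x1e  [2]=0x88  [3]=0x37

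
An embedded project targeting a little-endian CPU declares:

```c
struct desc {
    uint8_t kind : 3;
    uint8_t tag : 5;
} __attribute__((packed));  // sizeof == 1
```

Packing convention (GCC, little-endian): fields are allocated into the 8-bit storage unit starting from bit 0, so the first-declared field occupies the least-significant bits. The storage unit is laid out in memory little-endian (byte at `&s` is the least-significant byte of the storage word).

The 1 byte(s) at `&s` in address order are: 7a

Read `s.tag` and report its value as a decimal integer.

15

[0]=0x7a (little-endian) → word 0x7a
kind [0+:3] = (word>>0) & 0x7 = 2
tag [3+:5] = (word>>3) & 0x1f = 15  ←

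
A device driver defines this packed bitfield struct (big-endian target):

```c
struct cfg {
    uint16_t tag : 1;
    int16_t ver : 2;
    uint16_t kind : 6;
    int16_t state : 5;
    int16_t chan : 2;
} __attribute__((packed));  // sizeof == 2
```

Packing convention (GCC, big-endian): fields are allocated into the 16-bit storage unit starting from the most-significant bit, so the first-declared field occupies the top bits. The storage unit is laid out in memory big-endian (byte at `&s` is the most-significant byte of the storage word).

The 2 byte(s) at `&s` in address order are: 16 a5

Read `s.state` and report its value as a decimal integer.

[0]=0x16 [1]=0xa5 (big-endian) → word 0x16a5
tag [15+:1] = (word>>15) & 0x1 = 0
ver [13+:2] = (word>>13) & 0x3 = 0
kind [7+:6] = (word>>7) & 0x3f = 45
state [2+:5] = (word>>2) & 0x1f = 9  ←
chan [0+:2] = (word>>0) & 0x3 = 1
state signed 5b, MSB=0: value = 9

9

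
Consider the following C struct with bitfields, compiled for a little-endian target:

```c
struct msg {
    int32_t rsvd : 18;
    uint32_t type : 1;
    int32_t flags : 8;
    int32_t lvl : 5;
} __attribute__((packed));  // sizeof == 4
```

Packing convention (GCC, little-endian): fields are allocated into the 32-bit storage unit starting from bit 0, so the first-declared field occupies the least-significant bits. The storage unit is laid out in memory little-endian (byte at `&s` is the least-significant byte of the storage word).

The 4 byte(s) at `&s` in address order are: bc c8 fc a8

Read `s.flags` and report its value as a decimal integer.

31

[0]=0xbc [1]=0xc8 [2]=0xfc [3]=0xa8 (little-endian) → word 0xa8fcc8bc
rsvd:18 @ bit 0 → (0xa8fcc8bc>>0)&0x3ffff = 0xc8bc
type:1 @ bit 18 → (0xa8fcc8bc>>18)&0x1 = 0x1
flags:8 @ bit 19 → (0xa8fcc8bc>>19)&0xff = 0x1f  ←
lvl:5 @ bit 27 → (0xa8fcc8bc>>27)&0x1f = 0x15
flags signed 8b, MSB=0: value = 31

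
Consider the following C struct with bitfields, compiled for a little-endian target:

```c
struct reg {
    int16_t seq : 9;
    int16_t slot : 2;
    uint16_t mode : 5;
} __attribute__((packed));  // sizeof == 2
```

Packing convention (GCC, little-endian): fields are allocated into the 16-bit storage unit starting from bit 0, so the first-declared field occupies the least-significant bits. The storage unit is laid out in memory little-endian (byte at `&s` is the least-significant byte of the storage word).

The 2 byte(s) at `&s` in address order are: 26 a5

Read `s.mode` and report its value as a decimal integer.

20

[0]=0x26 [1]=0xa5 (little-endian) → word 0xa526
seq [0+:9] = (word>>0) & 0x1ff = 294
slot [9+:2] = (word>>9) & 0x3 = 2
mode [11+:5] = (word>>11) & 0x1f = 20  ←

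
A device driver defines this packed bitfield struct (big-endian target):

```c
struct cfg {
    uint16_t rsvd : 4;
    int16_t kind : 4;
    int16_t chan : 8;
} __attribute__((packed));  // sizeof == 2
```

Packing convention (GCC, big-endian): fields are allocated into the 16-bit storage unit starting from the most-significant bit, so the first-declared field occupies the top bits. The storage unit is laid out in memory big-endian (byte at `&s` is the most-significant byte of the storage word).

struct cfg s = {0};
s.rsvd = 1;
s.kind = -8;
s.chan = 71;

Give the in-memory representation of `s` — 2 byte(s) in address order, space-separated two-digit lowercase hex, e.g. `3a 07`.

18 47

rsvd (4b) val=1 bits=0x1 at bit 12: 0x1000
kind (4b) val=-8 bits=0x8 at bit 8: 0x1800
chan (8b) val=71 bits=0x47 at bit 0: 0x1847
word = 0x1847 → big-endian bytes:
  [0]=0x18  [1]=0x47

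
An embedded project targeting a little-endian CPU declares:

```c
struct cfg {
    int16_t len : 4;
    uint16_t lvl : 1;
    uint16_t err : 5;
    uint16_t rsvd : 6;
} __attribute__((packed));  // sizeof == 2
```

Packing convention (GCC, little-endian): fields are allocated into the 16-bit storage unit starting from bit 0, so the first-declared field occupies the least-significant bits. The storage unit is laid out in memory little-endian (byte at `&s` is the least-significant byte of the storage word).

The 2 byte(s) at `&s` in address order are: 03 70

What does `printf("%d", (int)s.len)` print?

3

[0]=0x03 [1]=0x70 (little-endian) → word 0x7003
len [0+:4] = (word>>0) & 0xf = 3  ←
lvl [4+:1] = (word>>4) & 0x1 = 0
err [5+:5] = (word>>5) & 0x1f = 0
rsvd [10+:6] = (word>>10) & 0x3f = 28
len signed 4b, MSB=0: value = 3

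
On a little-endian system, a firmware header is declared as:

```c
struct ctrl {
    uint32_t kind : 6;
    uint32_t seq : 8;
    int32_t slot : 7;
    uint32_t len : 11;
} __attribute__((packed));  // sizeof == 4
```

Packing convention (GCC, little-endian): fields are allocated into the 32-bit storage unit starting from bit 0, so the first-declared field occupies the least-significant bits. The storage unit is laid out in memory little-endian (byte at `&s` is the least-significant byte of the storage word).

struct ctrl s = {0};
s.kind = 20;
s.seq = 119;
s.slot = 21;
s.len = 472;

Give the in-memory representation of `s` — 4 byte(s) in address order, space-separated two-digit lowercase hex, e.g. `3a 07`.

d4 5d 05 3b

[0+:6] kind=20 & 0x3f = 0x14; word=0x00000014
[6+:8] seq=119 & 0xff = 0x77; word=0x00001dd4
[14+:7] slot=21 & 0x7f = 0x15; word=0x00055dd4
[21+:11] len=472 & 0x7ff = 0x1d8; word=0x3b055dd4
word = 0x3b055dd4 → little-endian bytes:
  [0]=0xd4  [1]=0x5d  [2]=0x05  [3]=0x3b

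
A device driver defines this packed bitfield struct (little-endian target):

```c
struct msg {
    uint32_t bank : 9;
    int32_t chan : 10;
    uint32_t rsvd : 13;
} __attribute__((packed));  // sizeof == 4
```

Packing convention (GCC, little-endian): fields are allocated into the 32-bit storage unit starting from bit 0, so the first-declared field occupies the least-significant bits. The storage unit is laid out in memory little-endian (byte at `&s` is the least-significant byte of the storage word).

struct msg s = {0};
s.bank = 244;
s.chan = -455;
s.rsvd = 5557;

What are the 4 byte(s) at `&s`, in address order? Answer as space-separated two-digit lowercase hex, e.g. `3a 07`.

[0+:9] bank=244 & 0x1ff = 0xf4; word=0x000000f4
[9+:10] chan=-455 & 0x3ff = 0x239; word=0x000472f4
[19+:13] rsvd=5557 & 0x1fff = 0x15b5; word=0xadac72f4
word = 0xadac72f4 → little-endian bytes:
  [0]=0xf4  [1]=0x72  [2]=0xac  [3]=0xad

f4 72 ac ad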